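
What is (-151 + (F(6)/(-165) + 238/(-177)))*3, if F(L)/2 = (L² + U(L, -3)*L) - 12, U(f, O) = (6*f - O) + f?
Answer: -1517767/3245 ≈ -467.72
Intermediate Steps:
U(f, O) = -O + 7*f (U(f, O) = (-O + 6*f) + f = -O + 7*f)
F(L) = -24 + 2*L² + 2*L*(3 + 7*L) (F(L) = 2*((L² + (-1*(-3) + 7*L)*L) - 12) = 2*((L² + (3 + 7*L)*L) - 12) = 2*((L² + L*(3 + 7*L)) - 12) = 2*(-12 + L² + L*(3 + 7*L)) = -24 + 2*L² + 2*L*(3 + 7*L))
(-151 + (F(6)/(-165) + 238/(-177)))*3 = (-151 + ((-24 + 6*6 + 16*6²)/(-165) + 238/(-177)))*3 = (-151 + ((-24 + 36 + 16*36)*(-1/165) + 238*(-1/177)))*3 = (-151 + ((-24 + 36 + 576)*(-1/165) - 238/177))*3 = (-151 + (588*(-1/165) - 238/177))*3 = (-151 + (-196/55 - 238/177))*3 = (-151 - 47782/9735)*3 = -1517767/9735*3 = -1517767/3245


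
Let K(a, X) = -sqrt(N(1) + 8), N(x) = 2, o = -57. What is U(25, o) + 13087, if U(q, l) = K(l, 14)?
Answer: 13087 - sqrt(10) ≈ 13084.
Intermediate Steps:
K(a, X) = -sqrt(10) (K(a, X) = -sqrt(2 + 8) = -sqrt(10))
U(q, l) = -sqrt(10)
U(25, o) + 13087 = -sqrt(10) + 13087 = 13087 - sqrt(10)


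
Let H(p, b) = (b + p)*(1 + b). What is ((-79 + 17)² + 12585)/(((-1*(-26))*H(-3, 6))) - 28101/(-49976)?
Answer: 59742775/1949064 ≈ 30.652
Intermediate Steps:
H(p, b) = (1 + b)*(b + p)
((-79 + 17)² + 12585)/(((-1*(-26))*H(-3, 6))) - 28101/(-49976) = ((-79 + 17)² + 12585)/(((-1*(-26))*(6 - 3 + 6² + 6*(-3)))) - 28101/(-49976) = ((-62)² + 12585)/((26*(6 - 3 + 36 - 18))) - 28101*(-1/49976) = (3844 + 12585)/((26*21)) + 28101/49976 = 16429/546 + 28101/49976 = 16429*(1/546) + 28101/49976 = 2347/78 + 28101/49976 = 59742775/1949064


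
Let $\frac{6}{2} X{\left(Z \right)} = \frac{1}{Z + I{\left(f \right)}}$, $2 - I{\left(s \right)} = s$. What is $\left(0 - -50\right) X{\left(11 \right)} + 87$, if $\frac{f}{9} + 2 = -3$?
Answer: $\frac{7594}{87} \approx 87.287$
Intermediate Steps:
$f = -45$ ($f = -18 + 9 \left(-3\right) = -18 - 27 = -45$)
$I{\left(s \right)} = 2 - s$
$X{\left(Z \right)} = \frac{1}{3 \left(47 + Z\right)}$ ($X{\left(Z \right)} = \frac{1}{3 \left(Z + \left(2 - -45\right)\right)} = \frac{1}{3 \left(Z + \left(2 + 45\right)\right)} = \frac{1}{3 \left(Z + 47\right)} = \frac{1}{3 \left(47 + Z\right)}$)
$\left(0 - -50\right) X{\left(11 \right)} + 87 = \left(0 - -50\right) \frac{1}{3 \left(47 + 11\right)} + 87 = \left(0 + 50\right) \frac{1}{3 \cdot 58} + 87 = 50 \cdot \frac{1}{3} \cdot \frac{1}{58} + 87 = 50 \cdot \frac{1}{174} + 87 = \frac{25}{87} + 87 = \frac{7594}{87}$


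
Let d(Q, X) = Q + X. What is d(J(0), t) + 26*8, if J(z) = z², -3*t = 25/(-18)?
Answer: 11257/54 ≈ 208.46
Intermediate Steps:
t = 25/54 (t = -25/(3*(-18)) = -25*(-1)/(3*18) = -⅓*(-25/18) = 25/54 ≈ 0.46296)
d(J(0), t) + 26*8 = (0² + 25/54) + 26*8 = (0 + 25/54) + 208 = 25/54 + 208 = 11257/54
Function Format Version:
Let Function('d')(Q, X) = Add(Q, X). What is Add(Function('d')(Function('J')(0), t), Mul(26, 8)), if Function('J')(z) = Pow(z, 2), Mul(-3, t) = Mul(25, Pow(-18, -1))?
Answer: Rational(11257, 54) ≈ 208.46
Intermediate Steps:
t = Rational(25, 54) (t = Mul(Rational(-1, 3), Mul(25, Pow(-18, -1))) = Mul(Rational(-1, 3), Mul(25, Rational(-1, 18))) = Mul(Rational(-1, 3), Rational(-25, 18)) = Rational(25, 54) ≈ 0.46296)
Add(Function('d')(Function('J')(0), t), Mul(26, 8)) = Add(Add(Pow(0, 2), Rational(25, 54)), Mul(26, 8)) = Add(Add(0, Rational(25, 54)), 208) = Add(Rational(25, 54), 208) = Rational(11257, 54)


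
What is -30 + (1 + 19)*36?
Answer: 690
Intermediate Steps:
-30 + (1 + 19)*36 = -30 + 20*36 = -30 + 720 = 690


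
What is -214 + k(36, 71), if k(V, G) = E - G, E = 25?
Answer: -260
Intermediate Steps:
k(V, G) = 25 - G
-214 + k(36, 71) = -214 + (25 - 1*71) = -214 + (25 - 71) = -214 - 46 = -260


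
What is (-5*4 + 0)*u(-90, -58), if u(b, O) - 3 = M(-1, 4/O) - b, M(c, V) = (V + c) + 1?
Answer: -53900/29 ≈ -1858.6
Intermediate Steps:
M(c, V) = 1 + V + c
u(b, O) = 3 - b + 4/O (u(b, O) = 3 + ((1 + 4/O - 1) - b) = 3 + (4/O - b) = 3 + (-b + 4/O) = 3 - b + 4/O)
(-5*4 + 0)*u(-90, -58) = (-5*4 + 0)*(3 - 1*(-90) + 4/(-58)) = (-20 + 0)*(3 + 90 + 4*(-1/58)) = -20*(3 + 90 - 2/29) = -20*2695/29 = -53900/29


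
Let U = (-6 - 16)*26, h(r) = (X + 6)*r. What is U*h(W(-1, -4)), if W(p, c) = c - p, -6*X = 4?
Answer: 9152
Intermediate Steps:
X = -⅔ (X = -⅙*4 = -⅔ ≈ -0.66667)
h(r) = 16*r/3 (h(r) = (-⅔ + 6)*r = 16*r/3)
U = -572 (U = -22*26 = -572)
U*h(W(-1, -4)) = -9152*(-4 - 1*(-1))/3 = -9152*(-4 + 1)/3 = -9152*(-3)/3 = -572*(-16) = 9152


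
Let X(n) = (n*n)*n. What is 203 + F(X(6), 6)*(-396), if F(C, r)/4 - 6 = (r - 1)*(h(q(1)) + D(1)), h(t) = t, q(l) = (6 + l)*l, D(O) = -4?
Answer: -33061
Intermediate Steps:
X(n) = n³ (X(n) = n²*n = n³)
q(l) = l*(6 + l)
F(C, r) = 12 + 12*r (F(C, r) = 24 + 4*((r - 1)*(1*(6 + 1) - 4)) = 24 + 4*((-1 + r)*(1*7 - 4)) = 24 + 4*((-1 + r)*(7 - 4)) = 24 + 4*((-1 + r)*3) = 24 + 4*(-3 + 3*r) = 24 + (-12 + 12*r) = 12 + 12*r)
203 + F(X(6), 6)*(-396) = 203 + (12 + 12*6)*(-396) = 203 + (12 + 72)*(-396) = 203 + 84*(-396) = 203 - 33264 = -33061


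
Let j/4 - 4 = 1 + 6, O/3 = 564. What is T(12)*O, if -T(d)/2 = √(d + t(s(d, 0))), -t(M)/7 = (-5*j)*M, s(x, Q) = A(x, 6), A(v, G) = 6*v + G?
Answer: -20304*√3337 ≈ -1.1729e+6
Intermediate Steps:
O = 1692 (O = 3*564 = 1692)
A(v, G) = G + 6*v
j = 44 (j = 16 + 4*(1 + 6) = 16 + 4*7 = 16 + 28 = 44)
s(x, Q) = 6 + 6*x
t(M) = 1540*M (t(M) = -7*(-5*44)*M = -(-1540)*M = 1540*M)
T(d) = -2*√(9240 + 9241*d) (T(d) = -2*√(d + 1540*(6 + 6*d)) = -2*√(d + (9240 + 9240*d)) = -2*√(9240 + 9241*d))
T(12)*O = -2*√(9240 + 9241*12)*1692 = -2*√(9240 + 110892)*1692 = -12*√3337*1692 = -20304*√3337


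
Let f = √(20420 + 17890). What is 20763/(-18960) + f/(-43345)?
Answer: -6921/6320 - √38310/43345 ≈ -1.0996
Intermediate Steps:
f = √38310 ≈ 195.73
20763/(-18960) + f/(-43345) = 20763/(-18960) + √38310/(-43345) = 20763*(-1/18960) + √38310*(-1/43345) = -6921/6320 - √38310/43345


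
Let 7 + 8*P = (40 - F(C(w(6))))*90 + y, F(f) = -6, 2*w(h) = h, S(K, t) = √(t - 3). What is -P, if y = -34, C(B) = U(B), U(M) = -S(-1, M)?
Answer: -4099/8 ≈ -512.38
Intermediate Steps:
S(K, t) = √(-3 + t)
w(h) = h/2
U(M) = -√(-3 + M)
C(B) = -√(-3 + B)
P = 4099/8 (P = -7/8 + ((40 - 1*(-6))*90 - 34)/8 = -7/8 + ((40 + 6)*90 - 34)/8 = -7/8 + (46*90 - 34)/8 = -7/8 + (4140 - 34)/8 = -7/8 + (⅛)*4106 = -7/8 + 2053/4 = 4099/8 ≈ 512.38)
-P = -1*4099/8 = -4099/8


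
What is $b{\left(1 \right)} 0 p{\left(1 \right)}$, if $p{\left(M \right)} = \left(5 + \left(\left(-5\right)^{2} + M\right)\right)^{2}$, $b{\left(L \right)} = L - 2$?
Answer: $0$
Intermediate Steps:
$b{\left(L \right)} = -2 + L$ ($b{\left(L \right)} = L - 2 = -2 + L$)
$p{\left(M \right)} = \left(30 + M\right)^{2}$ ($p{\left(M \right)} = \left(5 + \left(25 + M\right)\right)^{2} = \left(30 + M\right)^{2}$)
$b{\left(1 \right)} 0 p{\left(1 \right)} = \left(-2 + 1\right) 0 \left(30 + 1\right)^{2} = \left(-1\right) 0 \cdot 31^{2} = 0 \cdot 961 = 0$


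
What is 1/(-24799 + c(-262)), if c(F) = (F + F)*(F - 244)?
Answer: 1/240345 ≈ 4.1607e-6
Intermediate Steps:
c(F) = 2*F*(-244 + F) (c(F) = (2*F)*(-244 + F) = 2*F*(-244 + F))
1/(-24799 + c(-262)) = 1/(-24799 + 2*(-262)*(-244 - 262)) = 1/(-24799 + 2*(-262)*(-506)) = 1/(-24799 + 265144) = 1/240345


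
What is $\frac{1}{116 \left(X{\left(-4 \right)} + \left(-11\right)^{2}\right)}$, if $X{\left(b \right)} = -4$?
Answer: $\frac{1}{13572} \approx 7.3681 \cdot 10^{-5}$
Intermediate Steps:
$\frac{1}{116 \left(X{\left(-4 \right)} + \left(-11\right)^{2}\right)} = \frac{1}{116 \left(-4 + \left(-11\right)^{2}\right)} = \frac{1}{116 \left(-4 + 121\right)} = \frac{1}{116 \cdot 117} = \frac{1}{13572}$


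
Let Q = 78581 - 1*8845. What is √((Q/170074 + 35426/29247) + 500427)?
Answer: √3095427607323097247695029/2487077139 ≈ 707.41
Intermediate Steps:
Q = 69736 (Q = 78581 - 8845 = 69736)
√((Q/170074 + 35426/29247) + 500427) = √((69736/170074 + 35426/29247) + 500427) = √((69736*(1/170074) + 35426*(1/29247)) + 500427) = √((34868/85037 + 35426/29247) + 500427) = √(4032305158/2487077139 + 500427) = √(1244604583743511/2487077139) = √3095427607323097247695029/2487077139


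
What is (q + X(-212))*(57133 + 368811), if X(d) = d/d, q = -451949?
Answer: -192504538912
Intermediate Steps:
X(d) = 1
(q + X(-212))*(57133 + 368811) = (-451949 + 1)*(57133 + 368811) = -451948*425944 = -192504538912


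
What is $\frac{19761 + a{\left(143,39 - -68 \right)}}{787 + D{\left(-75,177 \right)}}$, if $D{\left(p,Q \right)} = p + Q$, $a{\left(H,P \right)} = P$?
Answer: $\frac{19868}{889} \approx 22.349$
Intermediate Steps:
$D{\left(p,Q \right)} = Q + p$
$\frac{19761 + a{\left(143,39 - -68 \right)}}{787 + D{\left(-75,177 \right)}} = \frac{19761 + \left(39 - -68\right)}{787 + \left(177 - 75\right)} = \frac{19761 + \left(39 + 68\right)}{787 + 102} = \frac{19761 + 107}{889} = 19868 \cdot \frac{1}{889} = \frac{19868}{889}$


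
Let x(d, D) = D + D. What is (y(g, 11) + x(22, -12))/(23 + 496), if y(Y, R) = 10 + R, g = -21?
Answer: -1/173 ≈ -0.0057803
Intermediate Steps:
x(d, D) = 2*D
(y(g, 11) + x(22, -12))/(23 + 496) = ((10 + 11) + 2*(-12))/(23 + 496) = (21 - 24)/519 = -3*1/519 = -1/173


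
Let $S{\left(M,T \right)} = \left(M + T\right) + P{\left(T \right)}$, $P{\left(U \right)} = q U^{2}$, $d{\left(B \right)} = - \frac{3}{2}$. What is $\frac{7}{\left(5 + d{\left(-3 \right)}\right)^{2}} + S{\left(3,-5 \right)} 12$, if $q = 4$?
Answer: $\frac{8236}{7} \approx 1176.6$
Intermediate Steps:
$d{\left(B \right)} = - \frac{3}{2}$ ($d{\left(B \right)} = \left(-3\right) \frac{1}{2} = - \frac{3}{2}$)
$P{\left(U \right)} = 4 U^{2}$
$S{\left(M,T \right)} = M + T + 4 T^{2}$ ($S{\left(M,T \right)} = \left(M + T\right) + 4 T^{2} = M + T + 4 T^{2}$)
$\frac{7}{\left(5 + d{\left(-3 \right)}\right)^{2}} + S{\left(3,-5 \right)} 12 = \frac{7}{\left(5 - \frac{3}{2}\right)^{2}} + \left(3 - 5 + 4 \left(-5\right)^{2}\right) 12 = \frac{7}{\left(\frac{7}{2}\right)^{2}} + \left(3 - 5 + 4 \cdot 25\right) 12 = \frac{7}{\frac{49}{4}} + \left(3 - 5 + 100\right) 12 = 7 \cdot \frac{4}{49} + 98 \cdot 12 = \frac{4}{7} + 1176 = \frac{8236}{7}$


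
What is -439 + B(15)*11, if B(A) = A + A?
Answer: -109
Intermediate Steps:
B(A) = 2*A
-439 + B(15)*11 = -439 + (2*15)*11 = -439 + 30*11 = -439 + 330 = -109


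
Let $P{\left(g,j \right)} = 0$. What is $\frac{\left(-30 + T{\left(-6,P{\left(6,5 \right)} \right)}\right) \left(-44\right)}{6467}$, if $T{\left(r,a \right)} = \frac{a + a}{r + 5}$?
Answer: $\frac{1320}{6467} \approx 0.20411$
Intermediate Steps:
$T{\left(r,a \right)} = \frac{2 a}{5 + r}$
$\frac{\left(-30 + T{\left(-6,P{\left(6,5 \right)} \right)}\right) \left(-44\right)}{6467} = \frac{\left(-30 + 2 \cdot 0 \frac{1}{5 - 6}\right) \left(-44\right)}{6467} = \left(-30 + 2 \cdot 0 \frac{1}{-1}\right) \left(-44\right) \frac{1}{6467} = \left(-30 + 2 \cdot 0 \left(-1\right)\right) \left(-44\right) \frac{1}{6467} = \left(-30 + 0\right) \left(-44\right) \frac{1}{6467} = \left(-30\right) \left(-44\right) \frac{1}{6467} = 1320 \cdot \frac{1}{6467} = \frac{1320}{6467}$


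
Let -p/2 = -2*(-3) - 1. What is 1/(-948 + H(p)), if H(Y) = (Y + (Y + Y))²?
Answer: -1/48 ≈ -0.020833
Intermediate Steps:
p = -10 (p = -2*(-2*(-3) - 1) = -2*(6 - 1) = -2*5 = -10)
H(Y) = 9*Y² (H(Y) = (Y + 2*Y)² = (3*Y)² = 9*Y²)
1/(-948 + H(p)) = 1/(-948 + 9*(-10)²) = 1/(-948 + 9*100) = 1/(-948 + 900) = 1/(-48) = -1/48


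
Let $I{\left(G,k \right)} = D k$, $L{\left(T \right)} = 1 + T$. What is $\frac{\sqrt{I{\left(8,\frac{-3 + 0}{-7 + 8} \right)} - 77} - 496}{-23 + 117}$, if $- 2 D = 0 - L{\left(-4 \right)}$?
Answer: $- \frac{248}{47} + \frac{i \sqrt{290}}{188} \approx -5.2766 + 0.090582 i$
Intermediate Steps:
$D = - \frac{3}{2}$ ($D = - \frac{0 - \left(1 - 4\right)}{2} = - \frac{0 - -3}{2} = - \frac{0 + 3}{2} = \left(- \frac{1}{2}\right) 3 = - \frac{3}{2} \approx -1.5$)
$I{\left(G,k \right)} = - \frac{3 k}{2}$
$\frac{\sqrt{I{\left(8,\frac{-3 + 0}{-7 + 8} \right)} - 77} - 496}{-23 + 117} = \frac{\sqrt{- \frac{3 \frac{-3 + 0}{-7 + 8}}{2} - 77} - 496}{-23 + 117} = \frac{\sqrt{- \frac{3 \left(- \frac{3}{1}\right)}{2} - 77} - 496}{94} = \left(\sqrt{- \frac{3 \left(\left(-3\right) 1\right)}{2} - 77} - 496\right) \frac{1}{94} = \left(\sqrt{\left(- \frac{3}{2}\right) \left(-3\right) - 77} - 496\right) \frac{1}{94} = \left(\sqrt{\frac{9}{2} - 77} - 496\right) \frac{1}{94} = \left(\sqrt{- \frac{145}{2}} - 496\right) \frac{1}{94} = \left(\frac{i \sqrt{290}}{2} - 496\right) \frac{1}{94} = \left(-496 + \frac{i \sqrt{290}}{2}\right) \frac{1}{94} = - \frac{248}{47} + \frac{i \sqrt{290}}{188}$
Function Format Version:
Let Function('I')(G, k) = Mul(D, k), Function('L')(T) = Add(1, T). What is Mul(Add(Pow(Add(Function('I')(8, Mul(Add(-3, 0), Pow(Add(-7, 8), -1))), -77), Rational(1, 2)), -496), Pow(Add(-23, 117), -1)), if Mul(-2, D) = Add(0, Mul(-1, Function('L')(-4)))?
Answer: Add(Rational(-248, 47), Mul(Rational(1, 188), I, Pow(290, Rational(1, 2)))) ≈ Add(-5.2766, Mul(0.090582, I))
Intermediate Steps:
D = Rational(-3, 2) (D = Mul(Rational(-1, 2), Add(0, Mul(-1, Add(1, -4)))) = Mul(Rational(-1, 2), Add(0, Mul(-1, -3))) = Mul(Rational(-1, 2), Add(0, 3)) = Mul(Rational(-1, 2), 3) = Rational(-3, 2) ≈ -1.5000)
Function('I')(G, k) = Mul(Rational(-3, 2), k)
Mul(Add(Pow(Add(Function('I')(8, Mul(Add(-3, 0), Pow(Add(-7, 8), -1))), -77), Rational(1, 2)), -496), Pow(Add(-23, 117), -1)) = Mul(Add(Pow(Add(Mul(Rational(-3, 2), Mul(Add(-3, 0), Pow(Add(-7, 8), -1))), -77), Rational(1, 2)), -496), Pow(Add(-23, 117), -1)) = Mul(Add(Pow(Add(Mul(Rational(-3, 2), Mul(-3, Pow(1, -1))), -77), Rational(1, 2)), -496), Pow(94, -1)) = Mul(Add(Pow(Add(Mul(Rational(-3, 2), Mul(-3, 1)), -77), Rational(1, 2)), -496), Rational(1, 94)) = Mul(Add(Pow(Add(Mul(Rational(-3, 2), -3), -77), Rational(1, 2)), -496), Rational(1, 94)) = Mul(Add(Pow(Add(Rational(9, 2), -77), Rational(1, 2)), -496), Rational(1, 94)) = Mul(Add(Pow(Rational(-145, 2), Rational(1, 2)), -496), Rational(1, 94)) = Mul(Add(Mul(Rational(1, 2), I, Pow(290, Rational(1, 2))), -496), Rational(1, 94)) = Mul(Add(-496, Mul(Rational(1, 2), I, Pow(290, Rational(1, 2)))), Rational(1, 94)) = Add(Rational(-248, 47), Mul(Rational(1, 188), I, Pow(290, Rational(1, 2))))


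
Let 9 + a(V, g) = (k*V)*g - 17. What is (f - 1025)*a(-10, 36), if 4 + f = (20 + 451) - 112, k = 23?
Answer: 5565020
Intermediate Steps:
a(V, g) = -26 + 23*V*g (a(V, g) = -9 + ((23*V)*g - 17) = -9 + (23*V*g - 17) = -9 + (-17 + 23*V*g) = -26 + 23*V*g)
f = 355 (f = -4 + ((20 + 451) - 112) = -4 + (471 - 112) = -4 + 359 = 355)
(f - 1025)*a(-10, 36) = (355 - 1025)*(-26 + 23*(-10)*36) = -670*(-26 - 8280) = -670*(-8306) = 5565020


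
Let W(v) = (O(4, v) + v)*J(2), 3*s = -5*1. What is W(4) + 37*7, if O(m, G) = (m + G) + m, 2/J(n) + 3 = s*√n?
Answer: 7165/31 + 480*√2/31 ≈ 253.03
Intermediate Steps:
s = -5/3 (s = (-5*1)/3 = (⅓)*(-5) = -5/3 ≈ -1.6667)
J(n) = 2/(-3 - 5*√n/3)
O(m, G) = G + 2*m (O(m, G) = (G + m) + m = G + 2*m)
W(v) = -6*(8 + 2*v)/(9 + 5*√2) (W(v) = ((v + 2*4) + v)*(-6/(9 + 5*√2)) = ((v + 8) + v)*(-6/(9 + 5*√2)) = ((8 + v) + v)*(-6/(9 + 5*√2)) = (8 + 2*v)*(-6/(9 + 5*√2)) = -6*(8 + 2*v)/(9 + 5*√2))
W(4) + 37*7 = (-432/31 - 108/31*4 + 240*√2/31 + (60/31)*4*√2) + 37*7 = (-432/31 - 432/31 + 240*√2/31 + 240*√2/31) + 259 = (-864/31 + 480*√2/31) + 259 = 7165/31 + 480*√2/31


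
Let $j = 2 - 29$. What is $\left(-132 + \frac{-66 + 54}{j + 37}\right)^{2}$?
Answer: $\frac{443556}{25} \approx 17742.0$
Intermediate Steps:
$j = -27$
$\left(-132 + \frac{-66 + 54}{j + 37}\right)^{2} = \left(-132 + \frac{-66 + 54}{-27 + 37}\right)^{2} = \left(-132 - \frac{12}{10}\right)^{2} = \left(-132 - \frac{6}{5}\right)^{2} = \left(- \frac{666}{5}\right)^{2} = \frac{443556}{25}$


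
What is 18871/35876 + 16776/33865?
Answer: 1240922191/1214940740 ≈ 1.0214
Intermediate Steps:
18871/35876 + 16776/33865 = 1240922191/1214940740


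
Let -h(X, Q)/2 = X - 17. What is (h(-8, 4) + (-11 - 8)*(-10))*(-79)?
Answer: -18960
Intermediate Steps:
h(X, Q) = 34 - 2*X (h(X, Q) = -2*(X - 17) = -2*(-17 + X) = 34 - 2*X)
(h(-8, 4) + (-11 - 8)*(-10))*(-79) = ((34 - 2*(-8)) + (-11 - 8)*(-10))*(-79) = ((34 + 16) - 19*(-10))*(-79) = (50 + 190)*(-79) = 240*(-79) = -18960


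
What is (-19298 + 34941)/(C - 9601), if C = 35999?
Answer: 15643/26398 ≈ 0.59258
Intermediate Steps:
(-19298 + 34941)/(C - 9601) = (-19298 + 34941)/(35999 - 9601) = 15643/26398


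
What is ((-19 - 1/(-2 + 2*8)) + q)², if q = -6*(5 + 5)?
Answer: 1225449/196 ≈ 6252.3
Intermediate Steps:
q = -60 (q = -6*10 = -60)
((-19 - 1/(-2 + 2*8)) + q)² = ((-19 - 1/(-2 + 2*8)) - 60)² = ((-19 - 1/(-2 + 16)) - 60)² = ((-19 - 1/14) - 60)² = (-267/14 - 60)² = (-1107/14)² = 1225449/196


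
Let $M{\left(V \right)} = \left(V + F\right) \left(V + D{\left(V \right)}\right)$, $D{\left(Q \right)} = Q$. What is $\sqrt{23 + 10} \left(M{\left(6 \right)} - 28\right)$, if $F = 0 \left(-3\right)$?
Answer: $44 \sqrt{33} \approx 252.76$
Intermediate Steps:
$F = 0$
$M{\left(V \right)} = 2 V^{2}$ ($M{\left(V \right)} = \left(V + 0\right) \left(V + V\right) = V 2 V = 2 V^{2}$)
$\sqrt{23 + 10} \left(M{\left(6 \right)} - 28\right) = \sqrt{23 + 10} \left(2 \cdot 6^{2} - 28\right) = \sqrt{33} \left(2 \cdot 36 - 28\right) = \sqrt{33} \left(72 - 28\right) = \sqrt{33} \cdot 44 = 44 \sqrt{33}$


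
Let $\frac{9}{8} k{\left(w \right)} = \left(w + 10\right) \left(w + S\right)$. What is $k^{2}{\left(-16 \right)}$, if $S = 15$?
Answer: $\frac{256}{9} \approx 28.444$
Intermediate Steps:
$k{\left(w \right)} = \frac{8 \left(10 + w\right) \left(15 + w\right)}{9}$ ($k{\left(w \right)} = \frac{8 \left(w + 10\right) \left(w + 15\right)}{9} = \frac{8 \left(10 + w\right) \left(15 + w\right)}{9}$)
$k^{2}{\left(-16 \right)} = \left(\frac{400}{3} + \frac{8 \left(-16\right)^{2}}{9} + \frac{200}{9} \left(-16\right)\right)^{2} = \left(\frac{400}{3} + \frac{8}{9} \cdot 256 - \frac{3200}{9}\right)^{2} = \left(\frac{400}{3} + \frac{2048}{9} - \frac{3200}{9}\right)^{2} = \left(\frac{16}{3}\right)^{2} = \frac{256}{9}$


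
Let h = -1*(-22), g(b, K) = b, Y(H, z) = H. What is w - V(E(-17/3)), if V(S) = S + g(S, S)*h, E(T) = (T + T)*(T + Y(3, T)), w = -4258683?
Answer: -38334403/9 ≈ -4.2594e+6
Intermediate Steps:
h = 22
E(T) = 2*T*(3 + T) (E(T) = (T + T)*(T + 3) = (2*T)*(3 + T) = 2*T*(3 + T))
V(S) = 23*S (V(S) = S + S*22 = S + 22*S = 23*S)
w - V(E(-17/3)) = -4258683 - 23*2*(-17/3)*(3 - 17/3) = -4258683 - 23*2*(-17/3)*(-8/3) = -4258683 - 23*272/9 = -4258683 - 1*6256/9 = -4258683 - 6256/9 = -38334403/9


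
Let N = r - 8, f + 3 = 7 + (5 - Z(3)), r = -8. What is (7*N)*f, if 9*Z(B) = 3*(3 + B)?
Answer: -784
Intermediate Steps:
Z(B) = 1 + B/3 (Z(B) = (3*(3 + B))/9 = (9 + 3*B)/9 = 1 + B/3)
f = 7 (f = -3 + (7 + (5 - (1 + (⅓)*3))) = -3 + (7 + (5 - (1 + 1))) = -3 + (7 + (5 - 1*2)) = -3 + (7 + (5 - 2)) = -3 + (7 + 3) = -3 + 10 = 7)
N = -16 (N = -8 - 8 = -16)
(7*N)*f = (7*(-16))*7 = -112*7 = -784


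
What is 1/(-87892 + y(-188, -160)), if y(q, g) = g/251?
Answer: -251/22061052 ≈ -1.1378e-5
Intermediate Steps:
y(q, g) = g/251 (y(q, g) = g*(1/251) = g/251)
1/(-87892 + y(-188, -160)) = 1/(-87892 + (1/251)*(-160)) = 1/(-87892 - 160/251) = 1/(-22061052/251) = -251/22061052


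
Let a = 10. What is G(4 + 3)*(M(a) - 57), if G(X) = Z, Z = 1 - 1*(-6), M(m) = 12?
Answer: -315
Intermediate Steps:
Z = 7 (Z = 1 + 6 = 7)
G(X) = 7
G(4 + 3)*(M(a) - 57) = 7*(12 - 57) = 7*(-45) = -315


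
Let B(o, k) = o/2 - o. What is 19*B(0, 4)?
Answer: 0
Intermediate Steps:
B(o, k) = -o/2 (B(o, k) = o*(1/2) - o = o/2 - o = -o/2)
19*B(0, 4) = 19*(-1/2*0) = 19*0 = 0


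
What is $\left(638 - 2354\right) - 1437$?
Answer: $-3153$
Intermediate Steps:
$\left(638 - 2354\right) - 1437 = -1716 - 1437 = -3153$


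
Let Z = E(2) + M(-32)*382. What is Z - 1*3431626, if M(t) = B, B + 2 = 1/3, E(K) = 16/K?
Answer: -10296764/3 ≈ -3.4323e+6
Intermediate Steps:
B = -5/3 (B = -2 + 1/3 = -2 + ⅓ = -5/3 ≈ -1.6667)
M(t) = -5/3
Z = -1886/3 (Z = 16/2 - 5/3*382 = 16*(½) - 1910/3 = 8 - 1910/3 = -1886/3 ≈ -628.67)
Z - 1*3431626 = -1886/3 - 1*3431626 = -1886/3 - 3431626 = -10296764/3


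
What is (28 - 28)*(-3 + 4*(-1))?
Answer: 0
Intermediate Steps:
(28 - 28)*(-3 + 4*(-1)) = 0*(-3 - 4) = 0*(-7) = 0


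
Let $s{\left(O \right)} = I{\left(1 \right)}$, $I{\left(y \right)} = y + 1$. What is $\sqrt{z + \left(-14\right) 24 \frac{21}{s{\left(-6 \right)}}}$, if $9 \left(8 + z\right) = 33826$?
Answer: $\frac{\sqrt{2002}}{3} \approx 14.915$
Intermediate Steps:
$z = \frac{33754}{9}$ ($z = -8 + \frac{1}{9} \cdot 33826 = -8 + \frac{33826}{9} = \frac{33754}{9} \approx 3750.4$)
$I{\left(y \right)} = 1 + y$
$s{\left(O \right)} = 2$ ($s{\left(O \right)} = 1 + 1 = 2$)
$\sqrt{z + \left(-14\right) 24 \frac{21}{s{\left(-6 \right)}}} = \sqrt{\frac{33754}{9} + \left(-14\right) 24 \cdot \frac{21}{2}} = \sqrt{\frac{33754}{9} - 336 \cdot 21 \cdot \frac{1}{2}} = \sqrt{\frac{33754}{9} - 3528} = \sqrt{\frac{2002}{9}} = \frac{\sqrt{2002}}{3}$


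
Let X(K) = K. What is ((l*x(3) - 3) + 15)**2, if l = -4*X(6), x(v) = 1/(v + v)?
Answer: 64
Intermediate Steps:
x(v) = 1/(2*v)
l = -24 (l = -4*6 = -24)
((l*x(3) - 3) + 15)**2 = ((-12/3 - 3) + 15)**2 = ((-24*1/6 - 3) + 15)**2 = ((-4 - 3) + 15)**2 = (-7 + 15)**2 = 8**2 = 64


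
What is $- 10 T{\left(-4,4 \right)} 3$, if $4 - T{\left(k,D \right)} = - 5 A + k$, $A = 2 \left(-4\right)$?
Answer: $960$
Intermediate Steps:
$A = -8$
$T{\left(k,D \right)} = -36 - k$ ($T{\left(k,D \right)} = 4 - \left(\left(-5\right) \left(-8\right) + k\right) = 4 - \left(40 + k\right) = -36 - k$)
$- 10 T{\left(-4,4 \right)} 3 = - 10 \left(-36 - -4\right) 3 = - 10 \left(-36 + 4\right) 3 = \left(-10\right) \left(-32\right) 3 = 320 \cdot 3 = 960$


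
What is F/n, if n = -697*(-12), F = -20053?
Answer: -20053/8364 ≈ -2.3975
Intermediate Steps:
n = 8364
F/n = -20053/8364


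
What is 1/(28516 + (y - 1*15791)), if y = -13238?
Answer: -1/513 ≈ -0.0019493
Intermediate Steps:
1/(28516 + (y - 1*15791)) = 1/(28516 + (-13238 - 1*15791)) = 1/(28516 + (-13238 - 15791)) = 1/(28516 - 29029) = 1/(-513) = -1/513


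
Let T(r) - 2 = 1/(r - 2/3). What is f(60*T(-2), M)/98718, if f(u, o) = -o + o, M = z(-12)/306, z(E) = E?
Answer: 0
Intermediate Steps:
T(r) = 2 + 1/(-⅔ + r) (T(r) = 2 + 1/(r - 2/3) = 2 + 1/(r - 2*⅓) = 2 + 1/(r - ⅔) = 2 + 1/(-⅔ + r))
M = -2/51 (M = -12/306 = -12*1/306 = -2/51 ≈ -0.039216)
f(u, o) = 0
f(60*T(-2), M)/98718 = 0/98718 = 0*(1/98718) = 0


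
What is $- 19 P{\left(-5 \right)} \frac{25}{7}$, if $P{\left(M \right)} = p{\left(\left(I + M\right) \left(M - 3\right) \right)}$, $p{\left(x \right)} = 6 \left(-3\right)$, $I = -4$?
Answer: $\frac{8550}{7} \approx 1221.4$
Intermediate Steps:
$p{\left(x \right)} = -18$
$P{\left(M \right)} = -18$
$- 19 P{\left(-5 \right)} \frac{25}{7} = \left(-19\right) \left(-18\right) \frac{25}{7} = 342 \cdot 25 \cdot \frac{1}{7} = 342 \cdot \frac{25}{7} = \frac{8550}{7}$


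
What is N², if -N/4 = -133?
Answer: 283024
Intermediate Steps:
N = 532 (N = -4*(-133) = 532)
N² = 532² = 283024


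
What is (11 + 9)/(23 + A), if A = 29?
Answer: 5/13 ≈ 0.38462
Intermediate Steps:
(11 + 9)/(23 + A) = (11 + 9)/(23 + 29) = 20/52 = (1/52)*20 = 5/13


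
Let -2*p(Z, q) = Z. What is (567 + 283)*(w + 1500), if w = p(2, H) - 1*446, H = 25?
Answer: 895050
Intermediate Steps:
p(Z, q) = -Z/2
w = -447 (w = -½*2 - 1*446 = -1 - 446 = -447)
(567 + 283)*(w + 1500) = (567 + 283)*(-447 + 1500) = 850*1053 = 895050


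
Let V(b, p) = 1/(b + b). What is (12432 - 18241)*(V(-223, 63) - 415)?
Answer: 1075193619/446 ≈ 2.4107e+6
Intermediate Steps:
V(b, p) = 1/(2*b)
(12432 - 18241)*(V(-223, 63) - 415) = (12432 - 18241)*((½)/(-223) - 415) = -5809*((½)*(-1/223) - 415) = -5809*(-1/446 - 415) = -5809*(-185091/446) = 1075193619/446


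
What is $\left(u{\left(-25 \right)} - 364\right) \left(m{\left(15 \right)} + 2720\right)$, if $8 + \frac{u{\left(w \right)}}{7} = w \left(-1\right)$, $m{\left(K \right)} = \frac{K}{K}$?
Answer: $-666645$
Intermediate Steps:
$m{\left(K \right)} = 1$
$u{\left(w \right)} = -56 - 7 w$ ($u{\left(w \right)} = -56 + 7 w \left(-1\right) = -56 + 7 \left(- w\right) = -56 - 7 w$)
$\left(u{\left(-25 \right)} - 364\right) \left(m{\left(15 \right)} + 2720\right) = \left(\left(-56 - -175\right) - 364\right) \left(1 + 2720\right) = \left(\left(-56 + 175\right) - 364\right) 2721 = \left(119 - 364\right) 2721 = \left(-245\right) 2721 = -666645$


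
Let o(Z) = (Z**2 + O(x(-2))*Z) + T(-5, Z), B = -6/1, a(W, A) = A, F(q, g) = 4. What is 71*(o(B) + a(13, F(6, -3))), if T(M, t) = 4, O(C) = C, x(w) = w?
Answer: 3976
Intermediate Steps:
B = -6 ≈ -6.0000
o(Z) = 4 + Z**2 - 2*Z (o(Z) = (Z**2 - 2*Z) + 4 = 4 + Z**2 - 2*Z)
71*(o(B) + a(13, F(6, -3))) = 71*((4 + (-6)**2 - 2*(-6)) + 4) = 71*((4 + 36 + 12) + 4) = 71*(52 + 4) = 71*56 = 3976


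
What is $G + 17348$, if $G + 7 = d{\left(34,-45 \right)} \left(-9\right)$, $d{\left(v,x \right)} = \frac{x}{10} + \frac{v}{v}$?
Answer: $\frac{34745}{2} \approx 17373.0$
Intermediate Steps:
$d{\left(v,x \right)} = 1 + \frac{x}{10}$ ($d{\left(v,x \right)} = x \frac{1}{10} + 1 = \frac{x}{10} + 1 = 1 + \frac{x}{10}$)
$G = \frac{49}{2}$ ($G = -7 + \left(1 + \frac{1}{10} \left(-45\right)\right) \left(-9\right) = -7 + \left(1 - \frac{9}{2}\right) \left(-9\right) = -7 - - \frac{63}{2} = -7 + \frac{63}{2} = \frac{49}{2} \approx 24.5$)
$G + 17348 = \frac{49}{2} + 17348 = \frac{34745}{2}$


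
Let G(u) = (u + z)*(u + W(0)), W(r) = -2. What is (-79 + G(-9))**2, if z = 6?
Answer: 2116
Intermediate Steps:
G(u) = (-2 + u)*(6 + u) (G(u) = (u + 6)*(u - 2) = (6 + u)*(-2 + u) = (-2 + u)*(6 + u))
(-79 + G(-9))**2 = (-79 + (-12 + (-9)**2 + 4*(-9)))**2 = (-79 + (-12 + 81 - 36))**2 = (-79 + 33)**2 = (-46)**2 = 2116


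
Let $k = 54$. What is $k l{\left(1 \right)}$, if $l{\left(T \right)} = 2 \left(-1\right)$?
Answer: $-108$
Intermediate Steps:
$l{\left(T \right)} = -2$
$k l{\left(1 \right)} = 54 \left(-2\right) = -108$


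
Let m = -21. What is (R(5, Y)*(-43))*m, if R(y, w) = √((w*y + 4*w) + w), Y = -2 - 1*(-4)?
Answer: 1806*√5 ≈ 4038.3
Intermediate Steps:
Y = 2 (Y = -2 + 4 = 2)
R(y, w) = √(5*w + w*y) (R(y, w) = √((4*w + w*y) + w) = √(5*w + w*y))
(R(5, Y)*(-43))*m = (√(2*(5 + 5))*(-43))*(-21) = (√(2*10)*(-43))*(-21) = (√20*(-43))*(-21) = ((2*√5)*(-43))*(-21) = -86*√5*(-21) = 1806*√5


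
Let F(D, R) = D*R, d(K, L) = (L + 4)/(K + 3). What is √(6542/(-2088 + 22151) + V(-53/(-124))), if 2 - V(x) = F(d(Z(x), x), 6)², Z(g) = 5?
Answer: I*√861545339559777/9951248 ≈ 2.9496*I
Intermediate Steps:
d(K, L) = (4 + L)/(3 + K)
V(x) = 2 - (3 + 3*x/4)² (V(x) = 2 - (((4 + x)/(3 + 5))*6)² = 2 - (((4 + x)/8)*6)² = 2 - ((½ + x/8)*6)² = 2 - (3 + 3*x/4)²)
√(6542/(-2088 + 22151) + V(-53/(-124))) = √(6542/(-2088 + 22151) + (2 - 9*(4 - 53/(-124))²/16)) = √(6542/20063 + (2 - 9*(4 - 53*(-1/124))²/16)) = √(6542*(1/20063) + (2 - 9*(4 + 53/124)²/16)) = √(6542/20063 + (2 - 9*(549/124)²/16)) = √(6542/20063 + (2 - 9/16*301401/15376)) = √(6542/20063 + (2 - 2712609/246016)) = √(6542/20063 - 2220577/246016) = √(-42941999679/4935819008) = I*√861545339559777/9951248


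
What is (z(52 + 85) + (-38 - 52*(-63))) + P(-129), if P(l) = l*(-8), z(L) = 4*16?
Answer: 4334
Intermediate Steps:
z(L) = 64
P(l) = -8*l
(z(52 + 85) + (-38 - 52*(-63))) + P(-129) = (64 + (-38 - 52*(-63))) - 8*(-129) = (64 + (-38 + 3276)) + 1032 = (64 + 3238) + 1032 = 3302 + 1032 = 4334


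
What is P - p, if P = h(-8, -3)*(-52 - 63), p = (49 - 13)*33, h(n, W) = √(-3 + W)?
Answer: -1188 - 115*I*√6 ≈ -1188.0 - 281.69*I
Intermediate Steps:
p = 1188 (p = 36*33 = 1188)
P = -115*I*√6 (P = √(-3 - 3)*(-52 - 63) = √(-6)*(-115) = (I*√6)*(-115) = -115*I*√6 ≈ -281.69*I)
P - p = -115*I*√6 - 1*1188 = -115*I*√6 - 1188 = -1188 - 115*I*√6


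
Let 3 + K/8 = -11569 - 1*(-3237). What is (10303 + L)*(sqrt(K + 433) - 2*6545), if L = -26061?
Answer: 206272220 - 15758*I*sqrt(66247) ≈ 2.0627e+8 - 4.0559e+6*I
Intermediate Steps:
K = -66680 (K = -24 + 8*(-11569 - 1*(-3237)) = -24 + 8*(-11569 + 3237) = -24 + 8*(-8332) = -24 - 66656 = -66680)
(10303 + L)*(sqrt(K + 433) - 2*6545) = (10303 - 26061)*(sqrt(-66680 + 433) - 2*6545) = -15758*(sqrt(-66247) - 13090) = -15758*(I*sqrt(66247) - 13090) = -15758*(-13090 + I*sqrt(66247)) = 206272220 - 15758*I*sqrt(66247)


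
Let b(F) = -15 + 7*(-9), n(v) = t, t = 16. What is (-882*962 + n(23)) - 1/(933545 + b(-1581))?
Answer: -792016878557/933467 ≈ -8.4847e+5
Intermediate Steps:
n(v) = 16
b(F) = -78 (b(F) = -15 - 63 = -78)
(-882*962 + n(23)) - 1/(933545 + b(-1581)) = (-882*962 + 16) - 1/(933545 - 78) = (-848484 + 16) - 1/933467 = -848468 - 1*1/933467 = -848468 - 1/933467 = -792016878557/933467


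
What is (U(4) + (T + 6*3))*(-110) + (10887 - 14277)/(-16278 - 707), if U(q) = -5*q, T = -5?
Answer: 2616368/3397 ≈ 770.20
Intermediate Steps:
(U(4) + (T + 6*3))*(-110) + (10887 - 14277)/(-16278 - 707) = (-5*4 + (-5 + 6*3))*(-110) + (10887 - 14277)/(-16278 - 707) = (-20 + (-5 + 18))*(-110) - 3390/(-16985) = (-20 + 13)*(-110) - 3390*(-1/16985) = -7*(-110) + 678/3397 = 770 + 678/3397 = 2616368/3397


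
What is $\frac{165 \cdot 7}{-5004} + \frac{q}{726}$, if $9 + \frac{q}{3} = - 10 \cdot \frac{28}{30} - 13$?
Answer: $- \frac{24239}{67276} \approx -0.36029$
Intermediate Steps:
$q = -94$ ($q = -27 + 3 \left(- 10 \cdot \frac{28}{30} - 13\right) = -27 + 3 \left(- 10 \cdot 28 \cdot \frac{1}{30} - 13\right) = -27 + 3 \left(\left(-10\right) \frac{14}{15} - 13\right) = -27 + 3 \left(- \frac{28}{3} - 13\right) = -27 + 3 \left(- \frac{67}{3}\right) = -27 - 67 = -94$)
$\frac{165 \cdot 7}{-5004} + \frac{q}{726} = \frac{165 \cdot 7}{-5004} - \frac{94}{726} = 1155 \left(- \frac{1}{5004}\right) - \frac{47}{363} = - \frac{385}{1668} - \frac{47}{363} = - \frac{24239}{67276}$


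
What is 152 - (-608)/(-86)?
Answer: 6232/43 ≈ 144.93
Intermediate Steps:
152 - (-608)/(-86) = 152 - (-608)*(-1)/86 = 152 - 76*4/43 = 152 - 304/43 = 6232/43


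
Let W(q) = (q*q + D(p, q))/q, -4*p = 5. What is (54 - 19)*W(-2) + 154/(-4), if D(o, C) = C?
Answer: -147/2 ≈ -73.500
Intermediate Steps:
p = -5/4 (p = -1/4*5 = -5/4 ≈ -1.2500)
W(q) = (q + q**2)/q (W(q) = (q*q + q)/q = (q**2 + q)/q = (q + q**2)/q)
(54 - 19)*W(-2) + 154/(-4) = (54 - 19)*(1 - 2) + 154/(-4) = 35*(-1) + 154*(-1/4) = -35 - 77/2 = -147/2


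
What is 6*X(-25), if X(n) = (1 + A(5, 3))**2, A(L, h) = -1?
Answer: 0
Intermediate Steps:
X(n) = 0 (X(n) = (1 - 1)**2 = 0**2 = 0)
6*X(-25) = 6*0 = 0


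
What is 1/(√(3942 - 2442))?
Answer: √15/150 ≈ 0.025820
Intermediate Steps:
1/(√(3942 - 2442)) = 1/(√1500) = 1/(10*√15) = √15/150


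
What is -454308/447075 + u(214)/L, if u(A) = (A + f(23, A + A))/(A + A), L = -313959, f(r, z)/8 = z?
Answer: -10565769297/10397275550 ≈ -1.0162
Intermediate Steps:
f(r, z) = 8*z
u(A) = 17/2 (u(A) = (A + 8*(A + A))/(A + A) = (A + 8*(2*A))/((2*A)) = (A + 16*A)*(1/(2*A)) = (17*A)*(1/(2*A)) = 17/2)
-454308/447075 + u(214)/L = -454308/447075 + (17/2)/(-313959) = -454308*1/447075 + (17/2)*(-1/313959) = -151436/149025 - 17/627918 = -10565769297/10397275550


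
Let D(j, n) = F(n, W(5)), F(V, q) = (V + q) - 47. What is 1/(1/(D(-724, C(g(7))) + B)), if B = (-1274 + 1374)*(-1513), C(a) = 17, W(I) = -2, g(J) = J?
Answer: -151332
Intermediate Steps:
F(V, q) = -47 + V + q
D(j, n) = -49 + n (D(j, n) = -47 + n - 2 = -49 + n)
B = -151300 (B = 100*(-1513) = -151300)
1/(1/(D(-724, C(g(7))) + B)) = 1/(1/((-49 + 17) - 151300)) = 1/(1/(-32 - 151300)) = 1/(1/(-151332)) = 1/(-1/151332) = -151332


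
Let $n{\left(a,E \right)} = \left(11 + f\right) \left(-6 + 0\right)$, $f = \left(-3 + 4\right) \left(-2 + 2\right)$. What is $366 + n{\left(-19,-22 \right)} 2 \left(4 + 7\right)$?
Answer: $-1086$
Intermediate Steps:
$f = 0$ ($f = 1 \cdot 0 = 0$)
$n{\left(a,E \right)} = -66$ ($n{\left(a,E \right)} = \left(11 + 0\right) \left(-6 + 0\right) = 11 \left(-6\right) = -66$)
$366 + n{\left(-19,-22 \right)} 2 \left(4 + 7\right) = 366 - 66 \cdot 2 \left(4 + 7\right) = 366 - 66 \cdot 2 \cdot 11 = 366 - 1452 = -1086$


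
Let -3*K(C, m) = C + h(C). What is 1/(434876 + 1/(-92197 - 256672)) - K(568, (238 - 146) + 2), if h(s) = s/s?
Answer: 28775232259958/151714755243 ≈ 189.67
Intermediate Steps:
h(s) = 1
K(C, m) = -⅓ - C/3 (K(C, m) = -(C + 1)/3 = -(1 + C)/3 = -⅓ - C/3)
1/(434876 + 1/(-92197 - 256672)) - K(568, (238 - 146) + 2) = 1/(434876 + 1/(-92197 - 256672)) - (-⅓ - ⅓*568) = 1/(434876 + 1/(-348869)) - (-⅓ - 568/3) = 1/(434876 - 1/348869) - 1*(-569/3) = 1/(151714755243/348869) + 569/3 = 348869/151714755243 + 569/3 = 28775232259958/151714755243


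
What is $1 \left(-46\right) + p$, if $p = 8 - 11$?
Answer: $-49$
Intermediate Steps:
$p = -3$
$1 \left(-46\right) + p = 1 \left(-46\right) - 3 = -46 - 3 = -49$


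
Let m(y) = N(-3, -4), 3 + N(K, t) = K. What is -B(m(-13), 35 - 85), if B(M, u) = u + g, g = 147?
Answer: -97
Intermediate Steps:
N(K, t) = -3 + K
m(y) = -6 (m(y) = -3 - 3 = -6)
B(M, u) = 147 + u (B(M, u) = u + 147 = 147 + u)
-B(m(-13), 35 - 85) = -(147 + (35 - 85)) = -(147 - 50) = -1*97 = -97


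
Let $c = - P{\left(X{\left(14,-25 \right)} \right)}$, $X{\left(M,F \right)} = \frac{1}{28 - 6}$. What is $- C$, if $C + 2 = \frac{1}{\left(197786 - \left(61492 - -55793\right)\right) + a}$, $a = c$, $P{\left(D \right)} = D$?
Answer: $\frac{3542020}{1771021} \approx 2.0$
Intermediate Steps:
$X{\left(M,F \right)} = \frac{1}{22}$
$c = - \frac{1}{22}$ ($c = \left(-1\right) \frac{1}{22} = - \frac{1}{22} \approx -0.045455$)
$a = - \frac{1}{22} \approx -0.045455$
$C = - \frac{3542020}{1771021}$ ($C = -2 + \frac{1}{\left(197786 - \left(61492 - -55793\right)\right) - \frac{1}{22}} = -2 + \frac{1}{\left(197786 - \left(61492 + 55793\right)\right) - \frac{1}{22}} = -2 + \frac{1}{\left(197786 - 117285\right) - \frac{1}{22}} = -2 + \frac{1}{80501 - \frac{1}{22}} = -2 + \frac{1}{\frac{1771021}{22}} = -2 + \frac{22}{1771021} = - \frac{3542020}{1771021} \approx -2.0$)
$- C = \left(-1\right) \left(- \frac{3542020}{1771021}\right) = \frac{3542020}{1771021}$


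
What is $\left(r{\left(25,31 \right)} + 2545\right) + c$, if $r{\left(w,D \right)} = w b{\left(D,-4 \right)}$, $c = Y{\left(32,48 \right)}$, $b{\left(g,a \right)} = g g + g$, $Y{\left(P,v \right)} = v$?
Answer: $27393$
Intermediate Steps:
$b{\left(g,a \right)} = g + g^{2}$ ($b{\left(g,a \right)} = g^{2} + g = g + g^{2}$)
$c = 48$
$r{\left(w,D \right)} = D w \left(1 + D\right)$ ($r{\left(w,D \right)} = w D \left(1 + D\right) = D w \left(1 + D\right)$)
$\left(r{\left(25,31 \right)} + 2545\right) + c = \left(31 \cdot 25 \left(1 + 31\right) + 2545\right) + 48 = \left(31 \cdot 25 \cdot 32 + 2545\right) + 48 = \left(24800 + 2545\right) + 48 = 27345 + 48 = 27393$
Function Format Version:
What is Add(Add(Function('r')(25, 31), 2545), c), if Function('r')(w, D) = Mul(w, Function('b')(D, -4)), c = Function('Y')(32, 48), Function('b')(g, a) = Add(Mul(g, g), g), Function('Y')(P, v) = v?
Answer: 27393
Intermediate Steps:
Function('b')(g, a) = Add(g, Pow(g, 2)) (Function('b')(g, a) = Add(Pow(g, 2), g) = Add(g, Pow(g, 2)))
c = 48
Function('r')(w, D) = Mul(D, w, Add(1, D)) (Function('r')(w, D) = Mul(w, Mul(D, Add(1, D))) = Mul(D, w, Add(1, D)))
Add(Add(Function('r')(25, 31), 2545), c) = Add(Add(Mul(31, 25, Add(1, 31)), 2545), 48) = Add(Add(Mul(31, 25, 32), 2545), 48) = Add(Add(24800, 2545), 48) = Add(27345, 48) = 27393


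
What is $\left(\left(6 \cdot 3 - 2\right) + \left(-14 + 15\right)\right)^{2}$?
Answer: $289$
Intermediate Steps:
$\left(\left(6 \cdot 3 - 2\right) + \left(-14 + 15\right)\right)^{2} = \left(\left(18 - 2\right) + 1\right)^{2} = \left(16 + 1\right)^{2} = 17^{2} = 289$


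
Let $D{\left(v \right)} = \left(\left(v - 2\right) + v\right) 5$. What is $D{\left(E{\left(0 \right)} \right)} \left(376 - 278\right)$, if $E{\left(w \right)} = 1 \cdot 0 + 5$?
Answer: $3920$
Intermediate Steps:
$E{\left(w \right)} = 5$ ($E{\left(w \right)} = 0 + 5 = 5$)
$D{\left(v \right)} = -10 + 10 v$ ($D{\left(v \right)} = \left(\left(-2 + v\right) + v\right) 5 = \left(-2 + 2 v\right) 5 = -10 + 10 v$)
$D{\left(E{\left(0 \right)} \right)} \left(376 - 278\right) = \left(-10 + 10 \cdot 5\right) \left(376 - 278\right) = \left(-10 + 50\right) 98 = 40 \cdot 98 = 3920$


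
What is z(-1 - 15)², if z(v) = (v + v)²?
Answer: 1048576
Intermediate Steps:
z(v) = 4*v² (z(v) = (2*v)² = 4*v²)
z(-1 - 15)² = (4*(-1 - 15)²)² = (4*(-16)²)² = (4*256)² = 1024² = 1048576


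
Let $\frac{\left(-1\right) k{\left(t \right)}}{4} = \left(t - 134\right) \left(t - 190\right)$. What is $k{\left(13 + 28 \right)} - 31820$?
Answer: $-87248$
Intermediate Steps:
$k{\left(t \right)} = - 4 \left(-190 + t\right) \left(-134 + t\right)$ ($k{\left(t \right)} = - 4 \left(t - 134\right) \left(t - 190\right) = - 4 \left(-134 + t\right) \left(-190 + t\right) = - 4 \left(-190 + t\right) \left(-134 + t\right)$)
$k{\left(13 + 28 \right)} - 31820 = \left(-101840 - 4 \left(13 + 28\right)^{2} + 1296 \left(13 + 28\right)\right) - 31820 = \left(-101840 - 4 \cdot 41^{2} + 1296 \cdot 41\right) - 31820 = \left(-101840 - 6724 + 53136\right) - 31820 = -55428 - 31820 = -87248$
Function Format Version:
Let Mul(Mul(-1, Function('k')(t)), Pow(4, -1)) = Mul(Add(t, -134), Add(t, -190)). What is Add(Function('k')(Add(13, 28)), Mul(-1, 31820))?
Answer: -87248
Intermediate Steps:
Function('k')(t) = Mul(-4, Add(-190, t), Add(-134, t)) (Function('k')(t) = Mul(-4, Mul(Add(t, -134), Add(t, -190))) = Mul(-4, Mul(Add(-134, t), Add(-190, t))) = Mul(-4, Mul(Add(-190, t), Add(-134, t))) = Mul(-4, Add(-190, t), Add(-134, t)))
Add(Function('k')(Add(13, 28)), Mul(-1, 31820)) = Add(Add(-101840, Mul(-4, Pow(Add(13, 28), 2)), Mul(1296, Add(13, 28))), Mul(-1, 31820)) = Add(Add(-101840, Mul(-4, Pow(41, 2)), Mul(1296, 41)), -31820) = Add(Add(-101840, Mul(-4, 1681), 53136), -31820) = Add(Add(-101840, -6724, 53136), -31820) = Add(-55428, -31820) = -87248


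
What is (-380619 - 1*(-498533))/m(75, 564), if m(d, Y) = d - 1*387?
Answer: -58957/156 ≈ -377.93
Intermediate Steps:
m(d, Y) = -387 + d (m(d, Y) = d - 387 = -387 + d)
(-380619 - 1*(-498533))/m(75, 564) = (-380619 - 1*(-498533))/(-387 + 75) = (-380619 + 498533)/(-312) = 117914*(-1/312) = -58957/156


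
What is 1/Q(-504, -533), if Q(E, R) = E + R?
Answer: -1/1037 ≈ -0.00096432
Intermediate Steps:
1/Q(-504, -533) = 1/(-504 - 533) = 1/(-1037) = -1/1037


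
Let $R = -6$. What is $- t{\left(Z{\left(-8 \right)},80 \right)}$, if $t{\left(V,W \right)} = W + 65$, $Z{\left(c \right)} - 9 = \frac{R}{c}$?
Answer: $-145$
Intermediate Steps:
$Z{\left(c \right)} = 9 - \frac{6}{c}$
$t{\left(V,W \right)} = 65 + W$
$- t{\left(Z{\left(-8 \right)},80 \right)} = - (65 + 80) = \left(-1\right) 145 = -145$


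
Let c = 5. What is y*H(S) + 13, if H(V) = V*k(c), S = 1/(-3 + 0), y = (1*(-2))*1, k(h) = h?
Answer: 49/3 ≈ 16.333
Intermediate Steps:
y = -2 (y = -2*1 = -2)
S = -⅓ (S = 1/(-3) = -⅓ ≈ -0.33333)
H(V) = 5*V (H(V) = V*5 = 5*V)
y*H(S) + 13 = -10*(-1)/3 + 13 = -2*(-5/3) + 13 = 10/3 + 13 = 49/3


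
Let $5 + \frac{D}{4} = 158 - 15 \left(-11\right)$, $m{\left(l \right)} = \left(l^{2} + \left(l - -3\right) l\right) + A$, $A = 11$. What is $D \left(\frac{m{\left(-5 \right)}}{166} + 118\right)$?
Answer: $\frac{12487224}{83} \approx 1.5045 \cdot 10^{5}$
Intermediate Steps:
$m{\left(l \right)} = 11 + l^{2} + l \left(3 + l\right)$ ($m{\left(l \right)} = \left(l^{2} + \left(l - -3\right) l\right) + 11 = \left(l^{2} + \left(l + 3\right) l\right) + 11 = \left(l^{2} + \left(3 + l\right) l\right) + 11 = \left(l^{2} + l \left(3 + l\right)\right) + 11 = 11 + l^{2} + l \left(3 + l\right)$)
$D = 1272$ ($D = -20 + 4 \left(158 - 15 \left(-11\right)\right) = -20 + 4 \left(158 - -165\right) = -20 + 4 \left(158 + 165\right) = -20 + 4 \cdot 323 = -20 + 1292 = 1272$)
$D \left(\frac{m{\left(-5 \right)}}{166} + 118\right) = 1272 \left(\frac{11 + 2 \left(-5\right)^{2} + 3 \left(-5\right)}{166} + 118\right) = 1272 \left(\left(11 + 2 \cdot 25 - 15\right) \frac{1}{166} + 118\right) = 1272 \left(\left(11 + 50 - 15\right) \frac{1}{166} + 118\right) = 1272 \left(46 \cdot \frac{1}{166} + 118\right) = 1272 \left(\frac{23}{83} + 118\right) = 1272 \cdot \frac{9817}{83} = \frac{12487224}{83}$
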